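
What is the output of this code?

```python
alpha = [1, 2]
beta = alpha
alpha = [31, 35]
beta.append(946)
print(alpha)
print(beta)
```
[31, 35]
[1, 2, 946]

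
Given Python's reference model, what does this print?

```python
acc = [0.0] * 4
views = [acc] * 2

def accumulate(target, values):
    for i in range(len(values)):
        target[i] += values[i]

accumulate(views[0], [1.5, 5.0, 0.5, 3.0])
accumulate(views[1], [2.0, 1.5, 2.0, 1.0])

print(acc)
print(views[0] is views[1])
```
[3.5, 6.5, 2.5, 4.0]
True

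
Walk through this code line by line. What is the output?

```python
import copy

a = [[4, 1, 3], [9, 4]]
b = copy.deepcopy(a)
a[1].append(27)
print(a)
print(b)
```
[[4, 1, 3], [9, 4, 27]]
[[4, 1, 3], [9, 4]]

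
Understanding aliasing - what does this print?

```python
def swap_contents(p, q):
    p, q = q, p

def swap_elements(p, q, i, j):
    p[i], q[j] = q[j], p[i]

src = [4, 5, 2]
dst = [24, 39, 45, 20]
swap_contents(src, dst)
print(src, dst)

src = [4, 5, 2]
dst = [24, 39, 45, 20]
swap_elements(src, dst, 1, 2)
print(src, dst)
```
[4, 5, 2] [24, 39, 45, 20]
[4, 45, 2] [24, 39, 5, 20]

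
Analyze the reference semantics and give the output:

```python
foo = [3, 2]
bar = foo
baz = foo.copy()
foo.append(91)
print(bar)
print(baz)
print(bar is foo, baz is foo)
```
[3, 2, 91]
[3, 2]
True False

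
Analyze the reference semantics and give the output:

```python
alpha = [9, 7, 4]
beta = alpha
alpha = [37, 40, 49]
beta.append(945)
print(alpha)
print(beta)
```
[37, 40, 49]
[9, 7, 4, 945]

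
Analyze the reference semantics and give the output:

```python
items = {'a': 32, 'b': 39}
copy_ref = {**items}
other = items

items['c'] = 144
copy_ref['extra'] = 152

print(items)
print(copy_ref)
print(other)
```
{'a': 32, 'b': 39, 'c': 144}
{'a': 32, 'b': 39, 'extra': 152}
{'a': 32, 'b': 39, 'c': 144}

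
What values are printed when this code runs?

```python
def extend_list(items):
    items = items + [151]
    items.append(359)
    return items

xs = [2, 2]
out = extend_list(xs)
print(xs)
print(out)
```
[2, 2]
[2, 2, 151, 359]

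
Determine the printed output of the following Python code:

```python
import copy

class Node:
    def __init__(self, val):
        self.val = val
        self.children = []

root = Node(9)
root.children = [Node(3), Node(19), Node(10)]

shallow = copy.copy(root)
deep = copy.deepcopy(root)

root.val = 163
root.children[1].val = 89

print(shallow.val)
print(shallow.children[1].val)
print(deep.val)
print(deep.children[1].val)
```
9
89
9
19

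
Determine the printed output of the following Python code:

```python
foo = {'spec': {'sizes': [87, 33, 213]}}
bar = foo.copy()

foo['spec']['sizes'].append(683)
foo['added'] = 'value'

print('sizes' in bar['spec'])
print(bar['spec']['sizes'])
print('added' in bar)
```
True
[87, 33, 213, 683]
False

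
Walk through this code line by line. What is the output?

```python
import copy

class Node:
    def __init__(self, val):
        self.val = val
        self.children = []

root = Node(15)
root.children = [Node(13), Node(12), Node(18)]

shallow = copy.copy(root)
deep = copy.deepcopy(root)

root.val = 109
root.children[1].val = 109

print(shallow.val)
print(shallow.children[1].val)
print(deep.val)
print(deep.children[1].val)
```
15
109
15
12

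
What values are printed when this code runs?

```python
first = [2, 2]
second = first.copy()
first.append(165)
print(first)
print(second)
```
[2, 2, 165]
[2, 2]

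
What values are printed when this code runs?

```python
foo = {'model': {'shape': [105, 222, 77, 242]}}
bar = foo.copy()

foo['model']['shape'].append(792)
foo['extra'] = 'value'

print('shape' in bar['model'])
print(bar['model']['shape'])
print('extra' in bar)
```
True
[105, 222, 77, 242, 792]
False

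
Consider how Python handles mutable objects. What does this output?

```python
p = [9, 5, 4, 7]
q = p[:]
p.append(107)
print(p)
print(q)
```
[9, 5, 4, 7, 107]
[9, 5, 4, 7]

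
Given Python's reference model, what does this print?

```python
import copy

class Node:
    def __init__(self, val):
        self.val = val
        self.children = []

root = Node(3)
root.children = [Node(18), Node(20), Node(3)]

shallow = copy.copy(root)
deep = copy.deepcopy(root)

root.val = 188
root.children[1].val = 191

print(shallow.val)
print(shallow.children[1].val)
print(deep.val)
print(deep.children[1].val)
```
3
191
3
20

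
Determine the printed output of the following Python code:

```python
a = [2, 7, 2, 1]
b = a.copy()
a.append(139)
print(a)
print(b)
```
[2, 7, 2, 1, 139]
[2, 7, 2, 1]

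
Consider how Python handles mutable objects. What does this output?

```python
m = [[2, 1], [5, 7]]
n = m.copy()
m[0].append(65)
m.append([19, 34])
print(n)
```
[[2, 1, 65], [5, 7]]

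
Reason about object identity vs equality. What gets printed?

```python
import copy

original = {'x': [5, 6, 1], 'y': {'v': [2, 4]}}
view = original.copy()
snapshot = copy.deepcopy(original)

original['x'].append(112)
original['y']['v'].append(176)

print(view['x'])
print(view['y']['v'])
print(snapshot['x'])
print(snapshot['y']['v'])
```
[5, 6, 1, 112]
[2, 4, 176]
[5, 6, 1]
[2, 4]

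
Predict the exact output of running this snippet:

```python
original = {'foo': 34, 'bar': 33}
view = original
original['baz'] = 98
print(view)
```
{'foo': 34, 'bar': 33, 'baz': 98}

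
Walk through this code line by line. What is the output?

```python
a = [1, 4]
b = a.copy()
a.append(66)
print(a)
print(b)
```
[1, 4, 66]
[1, 4]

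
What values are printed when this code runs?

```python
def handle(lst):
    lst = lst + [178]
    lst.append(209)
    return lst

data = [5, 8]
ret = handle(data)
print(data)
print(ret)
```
[5, 8]
[5, 8, 178, 209]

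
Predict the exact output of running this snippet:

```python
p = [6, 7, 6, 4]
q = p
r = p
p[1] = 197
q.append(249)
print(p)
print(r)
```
[6, 197, 6, 4, 249]
[6, 197, 6, 4, 249]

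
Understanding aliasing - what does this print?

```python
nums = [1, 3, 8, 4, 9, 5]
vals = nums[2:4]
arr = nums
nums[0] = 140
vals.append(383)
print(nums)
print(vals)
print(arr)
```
[140, 3, 8, 4, 9, 5]
[8, 4, 383]
[140, 3, 8, 4, 9, 5]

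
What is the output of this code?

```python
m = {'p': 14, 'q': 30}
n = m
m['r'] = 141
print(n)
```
{'p': 14, 'q': 30, 'r': 141}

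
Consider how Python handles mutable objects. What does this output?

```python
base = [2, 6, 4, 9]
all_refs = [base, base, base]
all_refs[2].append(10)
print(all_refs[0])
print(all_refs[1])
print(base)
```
[2, 6, 4, 9, 10]
[2, 6, 4, 9, 10]
[2, 6, 4, 9, 10]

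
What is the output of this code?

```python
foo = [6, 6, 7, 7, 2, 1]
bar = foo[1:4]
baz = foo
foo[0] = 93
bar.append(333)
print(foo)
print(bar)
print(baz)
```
[93, 6, 7, 7, 2, 1]
[6, 7, 7, 333]
[93, 6, 7, 7, 2, 1]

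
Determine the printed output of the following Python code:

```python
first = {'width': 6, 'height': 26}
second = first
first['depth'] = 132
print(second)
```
{'width': 6, 'height': 26, 'depth': 132}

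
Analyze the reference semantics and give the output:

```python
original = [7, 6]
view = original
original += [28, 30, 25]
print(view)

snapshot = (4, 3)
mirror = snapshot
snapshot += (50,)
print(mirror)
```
[7, 6, 28, 30, 25]
(4, 3)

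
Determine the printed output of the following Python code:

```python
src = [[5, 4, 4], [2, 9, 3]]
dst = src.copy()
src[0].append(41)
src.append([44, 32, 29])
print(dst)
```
[[5, 4, 4, 41], [2, 9, 3]]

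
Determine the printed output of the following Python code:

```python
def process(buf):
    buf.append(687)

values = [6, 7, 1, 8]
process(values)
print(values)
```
[6, 7, 1, 8, 687]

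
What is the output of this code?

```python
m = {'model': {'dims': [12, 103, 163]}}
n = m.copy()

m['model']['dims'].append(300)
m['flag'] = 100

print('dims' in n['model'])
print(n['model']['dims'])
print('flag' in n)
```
True
[12, 103, 163, 300]
False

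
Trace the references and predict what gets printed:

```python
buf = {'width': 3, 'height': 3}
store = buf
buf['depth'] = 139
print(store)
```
{'width': 3, 'height': 3, 'depth': 139}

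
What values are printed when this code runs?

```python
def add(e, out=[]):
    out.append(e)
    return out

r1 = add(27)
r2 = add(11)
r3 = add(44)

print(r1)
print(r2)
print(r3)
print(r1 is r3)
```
[27, 11, 44]
[27, 11, 44]
[27, 11, 44]
True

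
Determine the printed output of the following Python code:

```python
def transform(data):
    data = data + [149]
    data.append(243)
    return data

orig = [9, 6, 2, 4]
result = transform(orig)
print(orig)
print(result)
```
[9, 6, 2, 4]
[9, 6, 2, 4, 149, 243]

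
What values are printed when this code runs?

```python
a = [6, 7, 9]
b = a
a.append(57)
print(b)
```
[6, 7, 9, 57]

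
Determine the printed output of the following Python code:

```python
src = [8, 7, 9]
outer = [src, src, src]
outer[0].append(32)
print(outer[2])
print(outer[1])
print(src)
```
[8, 7, 9, 32]
[8, 7, 9, 32]
[8, 7, 9, 32]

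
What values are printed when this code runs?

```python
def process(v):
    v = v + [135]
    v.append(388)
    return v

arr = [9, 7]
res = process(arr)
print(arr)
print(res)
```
[9, 7]
[9, 7, 135, 388]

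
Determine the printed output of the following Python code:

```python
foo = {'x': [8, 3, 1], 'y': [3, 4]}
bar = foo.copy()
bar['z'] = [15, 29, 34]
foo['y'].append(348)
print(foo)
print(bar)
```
{'x': [8, 3, 1], 'y': [3, 4, 348]}
{'x': [8, 3, 1], 'y': [3, 4, 348], 'z': [15, 29, 34]}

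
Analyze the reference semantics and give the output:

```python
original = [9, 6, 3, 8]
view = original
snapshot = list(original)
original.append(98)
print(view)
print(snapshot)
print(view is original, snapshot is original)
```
[9, 6, 3, 8, 98]
[9, 6, 3, 8]
True False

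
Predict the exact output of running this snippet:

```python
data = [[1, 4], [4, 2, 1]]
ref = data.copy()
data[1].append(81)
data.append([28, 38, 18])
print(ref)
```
[[1, 4], [4, 2, 1, 81]]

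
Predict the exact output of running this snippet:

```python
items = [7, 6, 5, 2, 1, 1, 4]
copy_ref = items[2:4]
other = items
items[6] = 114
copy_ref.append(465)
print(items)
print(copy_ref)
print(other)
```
[7, 6, 5, 2, 1, 1, 114]
[5, 2, 465]
[7, 6, 5, 2, 1, 1, 114]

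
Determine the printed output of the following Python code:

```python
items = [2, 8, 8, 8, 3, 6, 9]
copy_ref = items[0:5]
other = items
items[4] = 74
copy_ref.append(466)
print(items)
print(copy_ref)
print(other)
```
[2, 8, 8, 8, 74, 6, 9]
[2, 8, 8, 8, 3, 466]
[2, 8, 8, 8, 74, 6, 9]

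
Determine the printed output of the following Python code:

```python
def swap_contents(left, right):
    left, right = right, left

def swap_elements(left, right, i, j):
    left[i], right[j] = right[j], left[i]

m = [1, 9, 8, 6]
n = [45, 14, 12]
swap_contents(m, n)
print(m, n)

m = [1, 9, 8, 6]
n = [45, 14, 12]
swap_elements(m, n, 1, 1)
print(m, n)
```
[1, 9, 8, 6] [45, 14, 12]
[1, 14, 8, 6] [45, 9, 12]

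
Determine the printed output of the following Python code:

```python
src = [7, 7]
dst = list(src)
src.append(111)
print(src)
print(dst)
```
[7, 7, 111]
[7, 7]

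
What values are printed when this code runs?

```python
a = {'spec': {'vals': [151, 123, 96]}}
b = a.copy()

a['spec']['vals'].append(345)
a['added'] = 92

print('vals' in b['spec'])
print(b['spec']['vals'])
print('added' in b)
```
True
[151, 123, 96, 345]
False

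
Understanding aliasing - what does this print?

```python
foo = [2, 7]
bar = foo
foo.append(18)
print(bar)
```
[2, 7, 18]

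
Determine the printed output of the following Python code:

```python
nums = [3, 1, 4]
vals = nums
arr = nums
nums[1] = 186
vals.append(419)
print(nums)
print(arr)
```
[3, 186, 4, 419]
[3, 186, 4, 419]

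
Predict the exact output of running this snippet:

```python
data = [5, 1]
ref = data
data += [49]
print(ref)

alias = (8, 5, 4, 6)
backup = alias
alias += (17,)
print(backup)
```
[5, 1, 49]
(8, 5, 4, 6)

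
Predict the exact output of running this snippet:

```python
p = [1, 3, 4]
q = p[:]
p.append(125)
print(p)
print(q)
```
[1, 3, 4, 125]
[1, 3, 4]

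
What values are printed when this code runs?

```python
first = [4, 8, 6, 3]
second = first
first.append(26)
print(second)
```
[4, 8, 6, 3, 26]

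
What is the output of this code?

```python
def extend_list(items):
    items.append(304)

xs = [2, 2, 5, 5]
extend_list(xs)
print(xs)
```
[2, 2, 5, 5, 304]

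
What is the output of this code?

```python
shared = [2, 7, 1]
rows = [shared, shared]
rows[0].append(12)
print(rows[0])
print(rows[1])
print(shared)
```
[2, 7, 1, 12]
[2, 7, 1, 12]
[2, 7, 1, 12]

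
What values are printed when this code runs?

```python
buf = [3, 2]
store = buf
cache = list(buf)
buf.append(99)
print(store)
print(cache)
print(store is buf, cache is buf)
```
[3, 2, 99]
[3, 2]
True False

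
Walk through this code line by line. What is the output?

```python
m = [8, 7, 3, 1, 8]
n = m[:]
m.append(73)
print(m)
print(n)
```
[8, 7, 3, 1, 8, 73]
[8, 7, 3, 1, 8]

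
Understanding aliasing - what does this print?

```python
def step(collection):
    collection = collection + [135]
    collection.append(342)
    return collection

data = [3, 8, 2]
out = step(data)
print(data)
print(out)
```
[3, 8, 2]
[3, 8, 2, 135, 342]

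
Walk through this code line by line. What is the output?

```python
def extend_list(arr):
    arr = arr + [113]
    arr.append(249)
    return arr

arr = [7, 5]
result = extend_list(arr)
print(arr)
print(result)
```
[7, 5]
[7, 5, 113, 249]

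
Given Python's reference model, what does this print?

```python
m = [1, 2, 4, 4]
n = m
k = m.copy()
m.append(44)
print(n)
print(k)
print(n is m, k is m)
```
[1, 2, 4, 4, 44]
[1, 2, 4, 4]
True False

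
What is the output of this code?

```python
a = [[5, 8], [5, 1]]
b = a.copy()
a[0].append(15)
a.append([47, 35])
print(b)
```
[[5, 8, 15], [5, 1]]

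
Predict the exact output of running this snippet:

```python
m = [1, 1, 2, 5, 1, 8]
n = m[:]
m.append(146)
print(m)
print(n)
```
[1, 1, 2, 5, 1, 8, 146]
[1, 1, 2, 5, 1, 8]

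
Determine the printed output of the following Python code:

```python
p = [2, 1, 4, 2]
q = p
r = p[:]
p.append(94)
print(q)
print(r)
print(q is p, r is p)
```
[2, 1, 4, 2, 94]
[2, 1, 4, 2]
True False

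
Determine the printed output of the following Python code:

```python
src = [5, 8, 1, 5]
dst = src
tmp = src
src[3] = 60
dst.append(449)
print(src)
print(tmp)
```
[5, 8, 1, 60, 449]
[5, 8, 1, 60, 449]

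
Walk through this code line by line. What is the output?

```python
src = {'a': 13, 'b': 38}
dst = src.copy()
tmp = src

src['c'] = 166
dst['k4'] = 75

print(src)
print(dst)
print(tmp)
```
{'a': 13, 'b': 38, 'c': 166}
{'a': 13, 'b': 38, 'k4': 75}
{'a': 13, 'b': 38, 'c': 166}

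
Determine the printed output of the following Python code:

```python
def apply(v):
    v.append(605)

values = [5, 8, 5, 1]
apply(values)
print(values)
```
[5, 8, 5, 1, 605]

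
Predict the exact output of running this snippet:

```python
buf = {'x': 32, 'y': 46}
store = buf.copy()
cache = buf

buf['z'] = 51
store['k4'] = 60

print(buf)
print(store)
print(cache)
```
{'x': 32, 'y': 46, 'z': 51}
{'x': 32, 'y': 46, 'k4': 60}
{'x': 32, 'y': 46, 'z': 51}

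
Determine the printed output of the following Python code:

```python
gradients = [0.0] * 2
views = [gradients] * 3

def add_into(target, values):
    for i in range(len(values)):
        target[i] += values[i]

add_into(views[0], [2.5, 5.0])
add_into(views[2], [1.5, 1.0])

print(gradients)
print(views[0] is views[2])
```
[4.0, 6.0]
True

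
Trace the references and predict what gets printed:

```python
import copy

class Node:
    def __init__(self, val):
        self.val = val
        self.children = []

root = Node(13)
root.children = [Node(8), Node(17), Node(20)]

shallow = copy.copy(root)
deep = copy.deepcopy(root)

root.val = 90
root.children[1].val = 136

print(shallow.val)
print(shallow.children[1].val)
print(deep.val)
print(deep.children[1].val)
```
13
136
13
17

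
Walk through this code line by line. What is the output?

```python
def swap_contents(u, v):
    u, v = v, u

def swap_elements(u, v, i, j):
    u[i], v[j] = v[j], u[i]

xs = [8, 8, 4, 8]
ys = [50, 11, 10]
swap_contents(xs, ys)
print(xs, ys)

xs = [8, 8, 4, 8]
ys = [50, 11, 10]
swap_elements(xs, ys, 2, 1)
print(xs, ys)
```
[8, 8, 4, 8] [50, 11, 10]
[8, 8, 11, 8] [50, 4, 10]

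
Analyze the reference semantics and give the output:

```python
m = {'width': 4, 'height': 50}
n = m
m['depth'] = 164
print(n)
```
{'width': 4, 'height': 50, 'depth': 164}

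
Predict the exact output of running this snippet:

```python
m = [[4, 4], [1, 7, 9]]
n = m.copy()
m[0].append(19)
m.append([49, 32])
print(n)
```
[[4, 4, 19], [1, 7, 9]]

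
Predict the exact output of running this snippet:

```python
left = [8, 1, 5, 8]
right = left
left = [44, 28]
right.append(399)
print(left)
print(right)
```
[44, 28]
[8, 1, 5, 8, 399]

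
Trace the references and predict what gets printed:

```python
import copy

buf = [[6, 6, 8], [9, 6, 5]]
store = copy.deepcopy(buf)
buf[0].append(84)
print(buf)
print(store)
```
[[6, 6, 8, 84], [9, 6, 5]]
[[6, 6, 8], [9, 6, 5]]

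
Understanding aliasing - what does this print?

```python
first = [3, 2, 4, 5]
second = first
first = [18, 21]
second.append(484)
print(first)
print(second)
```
[18, 21]
[3, 2, 4, 5, 484]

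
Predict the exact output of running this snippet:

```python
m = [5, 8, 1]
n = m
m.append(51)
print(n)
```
[5, 8, 1, 51]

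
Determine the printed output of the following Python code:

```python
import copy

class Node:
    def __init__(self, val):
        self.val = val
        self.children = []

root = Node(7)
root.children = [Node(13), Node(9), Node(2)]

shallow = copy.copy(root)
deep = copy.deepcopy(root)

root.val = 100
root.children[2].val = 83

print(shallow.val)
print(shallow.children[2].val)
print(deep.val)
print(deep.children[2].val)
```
7
83
7
2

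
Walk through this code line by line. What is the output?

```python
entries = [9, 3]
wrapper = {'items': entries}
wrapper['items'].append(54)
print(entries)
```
[9, 3, 54]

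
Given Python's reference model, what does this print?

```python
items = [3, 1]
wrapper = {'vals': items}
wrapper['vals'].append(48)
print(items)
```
[3, 1, 48]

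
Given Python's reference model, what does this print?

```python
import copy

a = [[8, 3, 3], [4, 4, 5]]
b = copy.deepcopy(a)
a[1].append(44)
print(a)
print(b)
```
[[8, 3, 3], [4, 4, 5, 44]]
[[8, 3, 3], [4, 4, 5]]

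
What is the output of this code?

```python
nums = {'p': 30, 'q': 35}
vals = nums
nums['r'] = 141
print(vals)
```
{'p': 30, 'q': 35, 'r': 141}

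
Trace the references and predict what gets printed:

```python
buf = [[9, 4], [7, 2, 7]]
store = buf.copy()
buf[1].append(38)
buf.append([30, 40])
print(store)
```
[[9, 4], [7, 2, 7, 38]]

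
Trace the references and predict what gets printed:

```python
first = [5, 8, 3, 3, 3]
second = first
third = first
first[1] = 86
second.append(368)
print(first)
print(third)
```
[5, 86, 3, 3, 3, 368]
[5, 86, 3, 3, 3, 368]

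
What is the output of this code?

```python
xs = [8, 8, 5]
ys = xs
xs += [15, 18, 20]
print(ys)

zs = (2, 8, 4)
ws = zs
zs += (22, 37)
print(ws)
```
[8, 8, 5, 15, 18, 20]
(2, 8, 4)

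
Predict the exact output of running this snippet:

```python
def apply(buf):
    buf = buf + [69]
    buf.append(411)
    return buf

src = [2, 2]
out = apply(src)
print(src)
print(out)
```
[2, 2]
[2, 2, 69, 411]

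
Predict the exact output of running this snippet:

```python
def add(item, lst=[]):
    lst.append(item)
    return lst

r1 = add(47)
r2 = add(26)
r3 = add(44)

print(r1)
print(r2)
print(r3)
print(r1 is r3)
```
[47, 26, 44]
[47, 26, 44]
[47, 26, 44]
True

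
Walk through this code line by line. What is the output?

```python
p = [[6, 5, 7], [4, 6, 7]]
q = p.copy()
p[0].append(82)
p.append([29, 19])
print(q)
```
[[6, 5, 7, 82], [4, 6, 7]]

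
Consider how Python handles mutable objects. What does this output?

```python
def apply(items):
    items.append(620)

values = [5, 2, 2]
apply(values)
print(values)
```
[5, 2, 2, 620]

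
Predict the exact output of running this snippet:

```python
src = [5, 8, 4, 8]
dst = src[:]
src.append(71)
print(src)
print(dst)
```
[5, 8, 4, 8, 71]
[5, 8, 4, 8]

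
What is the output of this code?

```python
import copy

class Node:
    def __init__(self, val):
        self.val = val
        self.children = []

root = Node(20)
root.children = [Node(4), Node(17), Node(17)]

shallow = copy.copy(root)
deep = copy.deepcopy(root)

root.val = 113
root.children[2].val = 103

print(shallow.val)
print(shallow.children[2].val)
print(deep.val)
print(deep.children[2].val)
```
20
103
20
17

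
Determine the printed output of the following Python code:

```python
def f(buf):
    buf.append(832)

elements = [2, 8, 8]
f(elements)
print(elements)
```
[2, 8, 8, 832]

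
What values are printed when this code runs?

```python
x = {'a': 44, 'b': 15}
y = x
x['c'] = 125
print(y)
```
{'a': 44, 'b': 15, 'c': 125}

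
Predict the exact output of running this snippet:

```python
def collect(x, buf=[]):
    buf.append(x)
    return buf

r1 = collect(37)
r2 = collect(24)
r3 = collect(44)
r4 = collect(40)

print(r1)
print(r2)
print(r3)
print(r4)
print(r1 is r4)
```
[37, 24, 44, 40]
[37, 24, 44, 40]
[37, 24, 44, 40]
[37, 24, 44, 40]
True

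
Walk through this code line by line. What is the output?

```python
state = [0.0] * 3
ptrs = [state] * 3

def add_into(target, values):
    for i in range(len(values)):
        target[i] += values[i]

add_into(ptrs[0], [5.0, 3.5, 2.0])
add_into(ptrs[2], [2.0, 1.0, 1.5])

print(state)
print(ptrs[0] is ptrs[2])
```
[7.0, 4.5, 3.5]
True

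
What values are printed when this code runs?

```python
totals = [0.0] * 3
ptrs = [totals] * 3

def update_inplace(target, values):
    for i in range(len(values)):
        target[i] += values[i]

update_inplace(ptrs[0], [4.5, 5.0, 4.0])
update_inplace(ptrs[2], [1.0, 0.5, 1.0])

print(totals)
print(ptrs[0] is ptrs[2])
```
[5.5, 5.5, 5.0]
True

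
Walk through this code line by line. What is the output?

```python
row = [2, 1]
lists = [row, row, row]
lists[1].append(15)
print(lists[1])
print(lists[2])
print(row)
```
[2, 1, 15]
[2, 1, 15]
[2, 1, 15]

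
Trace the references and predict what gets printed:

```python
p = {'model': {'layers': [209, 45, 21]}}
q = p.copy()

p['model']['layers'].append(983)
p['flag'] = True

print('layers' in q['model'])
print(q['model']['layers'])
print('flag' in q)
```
True
[209, 45, 21, 983]
False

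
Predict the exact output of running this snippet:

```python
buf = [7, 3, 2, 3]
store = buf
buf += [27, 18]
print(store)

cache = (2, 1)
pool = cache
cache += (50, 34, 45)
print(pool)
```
[7, 3, 2, 3, 27, 18]
(2, 1)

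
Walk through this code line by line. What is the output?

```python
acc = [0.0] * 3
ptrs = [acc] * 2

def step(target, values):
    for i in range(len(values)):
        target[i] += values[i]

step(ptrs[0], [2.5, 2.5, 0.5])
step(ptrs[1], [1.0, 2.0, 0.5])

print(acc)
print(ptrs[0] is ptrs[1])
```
[3.5, 4.5, 1.0]
True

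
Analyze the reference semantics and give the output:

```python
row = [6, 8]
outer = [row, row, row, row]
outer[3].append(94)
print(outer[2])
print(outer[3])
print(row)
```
[6, 8, 94]
[6, 8, 94]
[6, 8, 94]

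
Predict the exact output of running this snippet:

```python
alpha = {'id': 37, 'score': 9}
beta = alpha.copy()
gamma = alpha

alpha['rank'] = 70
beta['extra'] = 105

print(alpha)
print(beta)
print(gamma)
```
{'id': 37, 'score': 9, 'rank': 70}
{'id': 37, 'score': 9, 'extra': 105}
{'id': 37, 'score': 9, 'rank': 70}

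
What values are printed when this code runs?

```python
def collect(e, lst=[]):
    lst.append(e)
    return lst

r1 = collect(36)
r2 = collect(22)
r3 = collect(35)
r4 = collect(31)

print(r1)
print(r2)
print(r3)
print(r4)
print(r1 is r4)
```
[36, 22, 35, 31]
[36, 22, 35, 31]
[36, 22, 35, 31]
[36, 22, 35, 31]
True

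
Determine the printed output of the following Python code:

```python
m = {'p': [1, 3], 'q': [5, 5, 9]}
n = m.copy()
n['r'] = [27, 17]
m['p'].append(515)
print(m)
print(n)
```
{'p': [1, 3, 515], 'q': [5, 5, 9]}
{'p': [1, 3, 515], 'q': [5, 5, 9], 'r': [27, 17]}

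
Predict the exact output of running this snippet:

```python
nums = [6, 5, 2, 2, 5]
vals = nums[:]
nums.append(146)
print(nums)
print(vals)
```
[6, 5, 2, 2, 5, 146]
[6, 5, 2, 2, 5]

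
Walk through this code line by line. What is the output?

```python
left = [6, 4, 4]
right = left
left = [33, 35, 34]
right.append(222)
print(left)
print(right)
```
[33, 35, 34]
[6, 4, 4, 222]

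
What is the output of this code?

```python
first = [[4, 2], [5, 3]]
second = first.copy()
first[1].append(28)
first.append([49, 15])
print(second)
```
[[4, 2], [5, 3, 28]]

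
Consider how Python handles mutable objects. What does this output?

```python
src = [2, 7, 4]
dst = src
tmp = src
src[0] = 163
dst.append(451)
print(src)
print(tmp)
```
[163, 7, 4, 451]
[163, 7, 4, 451]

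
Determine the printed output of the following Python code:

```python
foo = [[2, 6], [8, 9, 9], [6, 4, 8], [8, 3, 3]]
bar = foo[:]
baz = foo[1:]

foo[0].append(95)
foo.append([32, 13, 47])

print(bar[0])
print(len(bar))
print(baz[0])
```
[2, 6, 95]
4
[8, 9, 9]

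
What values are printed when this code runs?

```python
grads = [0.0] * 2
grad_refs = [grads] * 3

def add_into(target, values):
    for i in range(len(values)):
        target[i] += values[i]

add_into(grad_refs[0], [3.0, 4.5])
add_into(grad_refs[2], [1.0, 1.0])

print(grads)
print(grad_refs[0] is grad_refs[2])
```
[4.0, 5.5]
True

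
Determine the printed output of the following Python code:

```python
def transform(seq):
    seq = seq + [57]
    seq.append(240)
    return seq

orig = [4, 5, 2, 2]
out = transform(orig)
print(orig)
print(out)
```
[4, 5, 2, 2]
[4, 5, 2, 2, 57, 240]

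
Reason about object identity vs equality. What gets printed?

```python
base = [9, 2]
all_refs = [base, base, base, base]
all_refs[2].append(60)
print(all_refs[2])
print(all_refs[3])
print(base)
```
[9, 2, 60]
[9, 2, 60]
[9, 2, 60]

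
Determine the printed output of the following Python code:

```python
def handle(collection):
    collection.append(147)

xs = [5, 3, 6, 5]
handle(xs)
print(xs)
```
[5, 3, 6, 5, 147]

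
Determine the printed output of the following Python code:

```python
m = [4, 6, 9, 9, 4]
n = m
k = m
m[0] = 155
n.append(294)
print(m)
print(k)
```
[155, 6, 9, 9, 4, 294]
[155, 6, 9, 9, 4, 294]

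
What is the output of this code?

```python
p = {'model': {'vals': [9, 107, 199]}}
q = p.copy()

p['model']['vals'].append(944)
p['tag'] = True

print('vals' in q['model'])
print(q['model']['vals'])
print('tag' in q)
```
True
[9, 107, 199, 944]
False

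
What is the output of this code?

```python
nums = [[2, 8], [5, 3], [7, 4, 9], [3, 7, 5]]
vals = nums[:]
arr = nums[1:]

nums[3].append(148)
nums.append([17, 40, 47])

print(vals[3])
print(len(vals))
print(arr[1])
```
[3, 7, 5, 148]
4
[7, 4, 9]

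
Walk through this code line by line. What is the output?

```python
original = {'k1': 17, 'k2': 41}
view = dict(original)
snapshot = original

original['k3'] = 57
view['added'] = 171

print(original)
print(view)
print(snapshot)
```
{'k1': 17, 'k2': 41, 'k3': 57}
{'k1': 17, 'k2': 41, 'added': 171}
{'k1': 17, 'k2': 41, 'k3': 57}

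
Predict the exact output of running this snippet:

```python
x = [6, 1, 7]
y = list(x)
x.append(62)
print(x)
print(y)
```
[6, 1, 7, 62]
[6, 1, 7]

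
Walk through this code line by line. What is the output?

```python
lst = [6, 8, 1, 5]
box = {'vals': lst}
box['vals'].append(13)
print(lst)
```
[6, 8, 1, 5, 13]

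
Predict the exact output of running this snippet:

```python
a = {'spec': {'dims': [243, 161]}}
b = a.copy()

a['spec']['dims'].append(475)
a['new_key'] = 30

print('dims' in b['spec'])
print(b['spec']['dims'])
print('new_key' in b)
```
True
[243, 161, 475]
False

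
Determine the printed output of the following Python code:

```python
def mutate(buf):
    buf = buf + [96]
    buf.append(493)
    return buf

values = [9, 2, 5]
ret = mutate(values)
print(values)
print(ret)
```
[9, 2, 5]
[9, 2, 5, 96, 493]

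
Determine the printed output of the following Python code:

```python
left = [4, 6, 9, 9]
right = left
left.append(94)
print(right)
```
[4, 6, 9, 9, 94]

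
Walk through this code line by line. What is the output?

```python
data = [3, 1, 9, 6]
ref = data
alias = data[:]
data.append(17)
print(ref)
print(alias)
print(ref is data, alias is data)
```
[3, 1, 9, 6, 17]
[3, 1, 9, 6]
True False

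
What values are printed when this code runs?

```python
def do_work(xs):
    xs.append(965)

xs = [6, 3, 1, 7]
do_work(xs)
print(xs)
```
[6, 3, 1, 7, 965]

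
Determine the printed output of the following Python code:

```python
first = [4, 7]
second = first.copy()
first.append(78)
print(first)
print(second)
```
[4, 7, 78]
[4, 7]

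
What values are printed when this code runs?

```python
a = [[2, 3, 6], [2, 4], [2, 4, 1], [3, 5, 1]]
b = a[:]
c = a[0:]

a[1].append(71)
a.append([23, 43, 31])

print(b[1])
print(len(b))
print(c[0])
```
[2, 4, 71]
4
[2, 3, 6]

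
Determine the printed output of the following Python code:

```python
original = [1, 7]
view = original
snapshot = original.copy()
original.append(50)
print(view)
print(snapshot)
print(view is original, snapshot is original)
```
[1, 7, 50]
[1, 7]
True False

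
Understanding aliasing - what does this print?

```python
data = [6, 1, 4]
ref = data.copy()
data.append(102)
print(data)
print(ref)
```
[6, 1, 4, 102]
[6, 1, 4]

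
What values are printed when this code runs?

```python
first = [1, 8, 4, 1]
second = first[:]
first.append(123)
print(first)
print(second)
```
[1, 8, 4, 1, 123]
[1, 8, 4, 1]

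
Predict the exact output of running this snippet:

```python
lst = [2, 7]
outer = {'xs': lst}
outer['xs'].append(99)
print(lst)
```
[2, 7, 99]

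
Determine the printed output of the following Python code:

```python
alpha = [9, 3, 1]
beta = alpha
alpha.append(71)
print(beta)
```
[9, 3, 1, 71]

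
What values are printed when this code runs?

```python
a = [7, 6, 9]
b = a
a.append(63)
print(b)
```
[7, 6, 9, 63]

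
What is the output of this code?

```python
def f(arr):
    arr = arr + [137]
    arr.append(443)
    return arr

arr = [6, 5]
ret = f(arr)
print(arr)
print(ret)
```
[6, 5]
[6, 5, 137, 443]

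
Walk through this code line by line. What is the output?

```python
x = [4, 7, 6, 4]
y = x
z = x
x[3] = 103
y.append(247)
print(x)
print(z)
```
[4, 7, 6, 103, 247]
[4, 7, 6, 103, 247]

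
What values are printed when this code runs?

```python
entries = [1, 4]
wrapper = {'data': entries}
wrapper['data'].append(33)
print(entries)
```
[1, 4, 33]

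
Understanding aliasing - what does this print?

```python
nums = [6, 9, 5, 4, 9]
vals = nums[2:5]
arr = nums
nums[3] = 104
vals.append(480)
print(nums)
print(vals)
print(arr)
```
[6, 9, 5, 104, 9]
[5, 4, 9, 480]
[6, 9, 5, 104, 9]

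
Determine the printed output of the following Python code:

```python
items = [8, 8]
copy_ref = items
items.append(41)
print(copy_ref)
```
[8, 8, 41]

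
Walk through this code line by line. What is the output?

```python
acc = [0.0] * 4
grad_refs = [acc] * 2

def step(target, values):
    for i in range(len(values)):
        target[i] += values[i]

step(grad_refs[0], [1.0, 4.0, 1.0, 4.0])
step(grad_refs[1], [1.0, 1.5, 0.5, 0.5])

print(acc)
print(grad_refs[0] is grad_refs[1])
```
[2.0, 5.5, 1.5, 4.5]
True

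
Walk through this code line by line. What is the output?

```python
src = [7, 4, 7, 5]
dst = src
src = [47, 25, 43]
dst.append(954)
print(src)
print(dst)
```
[47, 25, 43]
[7, 4, 7, 5, 954]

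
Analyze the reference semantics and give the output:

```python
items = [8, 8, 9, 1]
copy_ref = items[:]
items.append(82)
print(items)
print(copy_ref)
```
[8, 8, 9, 1, 82]
[8, 8, 9, 1]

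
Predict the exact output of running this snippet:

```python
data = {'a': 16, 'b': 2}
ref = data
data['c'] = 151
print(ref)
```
{'a': 16, 'b': 2, 'c': 151}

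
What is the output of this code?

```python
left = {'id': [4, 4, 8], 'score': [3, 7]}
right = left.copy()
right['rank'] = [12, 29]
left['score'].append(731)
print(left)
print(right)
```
{'id': [4, 4, 8], 'score': [3, 7, 731]}
{'id': [4, 4, 8], 'score': [3, 7, 731], 'rank': [12, 29]}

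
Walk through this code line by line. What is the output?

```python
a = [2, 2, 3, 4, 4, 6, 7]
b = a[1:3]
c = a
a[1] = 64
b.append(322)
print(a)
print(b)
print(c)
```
[2, 64, 3, 4, 4, 6, 7]
[2, 3, 322]
[2, 64, 3, 4, 4, 6, 7]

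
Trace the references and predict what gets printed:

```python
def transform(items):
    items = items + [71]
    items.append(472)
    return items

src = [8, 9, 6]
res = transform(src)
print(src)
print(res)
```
[8, 9, 6]
[8, 9, 6, 71, 472]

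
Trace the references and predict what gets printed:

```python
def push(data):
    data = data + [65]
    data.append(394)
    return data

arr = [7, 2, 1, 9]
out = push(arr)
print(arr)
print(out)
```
[7, 2, 1, 9]
[7, 2, 1, 9, 65, 394]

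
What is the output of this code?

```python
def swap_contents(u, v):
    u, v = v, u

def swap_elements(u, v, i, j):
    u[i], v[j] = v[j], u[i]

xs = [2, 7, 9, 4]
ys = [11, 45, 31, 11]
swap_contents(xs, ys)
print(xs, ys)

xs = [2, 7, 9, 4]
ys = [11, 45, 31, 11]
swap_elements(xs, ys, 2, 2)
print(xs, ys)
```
[2, 7, 9, 4] [11, 45, 31, 11]
[2, 7, 31, 4] [11, 45, 9, 11]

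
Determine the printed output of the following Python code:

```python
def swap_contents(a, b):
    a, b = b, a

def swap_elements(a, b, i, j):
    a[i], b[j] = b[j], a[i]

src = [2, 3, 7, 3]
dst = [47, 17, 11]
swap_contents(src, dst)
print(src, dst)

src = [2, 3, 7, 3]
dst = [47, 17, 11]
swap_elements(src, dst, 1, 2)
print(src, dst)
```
[2, 3, 7, 3] [47, 17, 11]
[2, 11, 7, 3] [47, 17, 3]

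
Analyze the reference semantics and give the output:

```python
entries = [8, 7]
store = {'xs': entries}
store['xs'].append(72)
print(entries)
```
[8, 7, 72]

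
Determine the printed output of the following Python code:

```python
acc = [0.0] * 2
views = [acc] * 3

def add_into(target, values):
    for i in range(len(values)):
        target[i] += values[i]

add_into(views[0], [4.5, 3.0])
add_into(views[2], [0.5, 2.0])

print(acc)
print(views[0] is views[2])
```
[5.0, 5.0]
True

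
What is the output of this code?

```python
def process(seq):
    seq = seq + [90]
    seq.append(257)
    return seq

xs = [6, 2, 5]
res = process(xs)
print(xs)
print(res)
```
[6, 2, 5]
[6, 2, 5, 90, 257]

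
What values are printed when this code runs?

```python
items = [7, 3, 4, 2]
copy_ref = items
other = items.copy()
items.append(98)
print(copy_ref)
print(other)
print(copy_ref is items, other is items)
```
[7, 3, 4, 2, 98]
[7, 3, 4, 2]
True False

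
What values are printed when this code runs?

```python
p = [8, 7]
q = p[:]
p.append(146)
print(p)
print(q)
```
[8, 7, 146]
[8, 7]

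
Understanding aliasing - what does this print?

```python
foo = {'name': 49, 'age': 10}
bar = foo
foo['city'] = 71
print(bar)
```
{'name': 49, 'age': 10, 'city': 71}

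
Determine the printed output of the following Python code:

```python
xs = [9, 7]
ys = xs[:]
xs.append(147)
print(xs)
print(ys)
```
[9, 7, 147]
[9, 7]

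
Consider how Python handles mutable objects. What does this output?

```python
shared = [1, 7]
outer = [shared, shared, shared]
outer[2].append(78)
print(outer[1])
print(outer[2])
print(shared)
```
[1, 7, 78]
[1, 7, 78]
[1, 7, 78]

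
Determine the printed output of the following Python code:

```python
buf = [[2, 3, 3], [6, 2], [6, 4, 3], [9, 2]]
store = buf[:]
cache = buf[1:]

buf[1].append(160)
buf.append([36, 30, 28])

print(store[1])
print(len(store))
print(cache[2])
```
[6, 2, 160]
4
[9, 2]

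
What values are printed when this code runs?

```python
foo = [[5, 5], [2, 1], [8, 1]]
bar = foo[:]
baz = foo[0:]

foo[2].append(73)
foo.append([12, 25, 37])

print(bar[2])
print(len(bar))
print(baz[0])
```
[8, 1, 73]
3
[5, 5]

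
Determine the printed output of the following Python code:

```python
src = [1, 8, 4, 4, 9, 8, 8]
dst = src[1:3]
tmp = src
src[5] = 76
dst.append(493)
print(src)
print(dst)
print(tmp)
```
[1, 8, 4, 4, 9, 76, 8]
[8, 4, 493]
[1, 8, 4, 4, 9, 76, 8]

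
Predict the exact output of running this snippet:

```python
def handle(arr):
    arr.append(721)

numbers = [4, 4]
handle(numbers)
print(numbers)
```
[4, 4, 721]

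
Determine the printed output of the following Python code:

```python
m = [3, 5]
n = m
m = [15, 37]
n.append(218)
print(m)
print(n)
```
[15, 37]
[3, 5, 218]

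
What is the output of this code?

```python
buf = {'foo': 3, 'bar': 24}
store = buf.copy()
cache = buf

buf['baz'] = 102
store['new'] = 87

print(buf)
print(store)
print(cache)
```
{'foo': 3, 'bar': 24, 'baz': 102}
{'foo': 3, 'bar': 24, 'new': 87}
{'foo': 3, 'bar': 24, 'baz': 102}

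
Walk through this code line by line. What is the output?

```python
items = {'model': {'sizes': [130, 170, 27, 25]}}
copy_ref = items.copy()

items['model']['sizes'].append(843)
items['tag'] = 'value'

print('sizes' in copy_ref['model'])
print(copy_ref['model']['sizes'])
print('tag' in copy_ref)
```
True
[130, 170, 27, 25, 843]
False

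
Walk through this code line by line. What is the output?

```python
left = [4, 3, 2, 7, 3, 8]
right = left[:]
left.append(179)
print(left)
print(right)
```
[4, 3, 2, 7, 3, 8, 179]
[4, 3, 2, 7, 3, 8]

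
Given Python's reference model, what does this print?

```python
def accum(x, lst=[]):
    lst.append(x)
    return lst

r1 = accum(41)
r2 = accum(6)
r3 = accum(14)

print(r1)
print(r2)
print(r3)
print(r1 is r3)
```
[41, 6, 14]
[41, 6, 14]
[41, 6, 14]
True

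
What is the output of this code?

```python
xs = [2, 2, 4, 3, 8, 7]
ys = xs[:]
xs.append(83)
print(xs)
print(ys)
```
[2, 2, 4, 3, 8, 7, 83]
[2, 2, 4, 3, 8, 7]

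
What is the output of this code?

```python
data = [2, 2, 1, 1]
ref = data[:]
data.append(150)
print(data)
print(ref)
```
[2, 2, 1, 1, 150]
[2, 2, 1, 1]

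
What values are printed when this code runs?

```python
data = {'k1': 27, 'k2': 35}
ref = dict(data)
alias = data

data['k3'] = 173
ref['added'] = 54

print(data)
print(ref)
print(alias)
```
{'k1': 27, 'k2': 35, 'k3': 173}
{'k1': 27, 'k2': 35, 'added': 54}
{'k1': 27, 'k2': 35, 'k3': 173}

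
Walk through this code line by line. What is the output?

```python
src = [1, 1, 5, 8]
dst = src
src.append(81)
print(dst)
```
[1, 1, 5, 8, 81]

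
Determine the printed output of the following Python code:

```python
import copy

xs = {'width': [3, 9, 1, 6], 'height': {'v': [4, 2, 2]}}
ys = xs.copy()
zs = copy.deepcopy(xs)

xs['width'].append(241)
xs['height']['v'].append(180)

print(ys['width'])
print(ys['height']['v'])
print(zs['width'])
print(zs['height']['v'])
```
[3, 9, 1, 6, 241]
[4, 2, 2, 180]
[3, 9, 1, 6]
[4, 2, 2]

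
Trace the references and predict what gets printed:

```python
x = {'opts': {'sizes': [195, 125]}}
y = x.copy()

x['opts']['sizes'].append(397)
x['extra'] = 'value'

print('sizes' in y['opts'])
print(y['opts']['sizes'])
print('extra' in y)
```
True
[195, 125, 397]
False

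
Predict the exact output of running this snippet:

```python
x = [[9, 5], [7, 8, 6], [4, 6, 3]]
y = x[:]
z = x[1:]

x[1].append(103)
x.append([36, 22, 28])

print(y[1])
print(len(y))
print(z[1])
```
[7, 8, 6, 103]
3
[4, 6, 3]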